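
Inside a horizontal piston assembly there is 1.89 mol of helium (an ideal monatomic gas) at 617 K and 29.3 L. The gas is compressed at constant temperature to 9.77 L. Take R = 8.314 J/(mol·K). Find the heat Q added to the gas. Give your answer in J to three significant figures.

Isothermal ⇒ ΔU = 0, so Q = W = nRT ln(V₂/V₁).
Q = (1.89)(8.314)(617) ln(9.77/29.3) = 9695 × -1.098 = -10648 J.

Q ≈ -10600 J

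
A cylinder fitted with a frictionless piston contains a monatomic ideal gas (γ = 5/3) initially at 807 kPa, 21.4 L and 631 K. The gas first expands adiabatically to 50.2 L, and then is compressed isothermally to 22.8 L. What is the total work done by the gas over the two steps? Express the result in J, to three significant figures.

Step 1 (adiabatic): W = (P₁V₁ − P₂V₂)/(γ−1) = (17270 − 9782)/0.667 = 11232 J.
After step 1: P = 194.9 kPa, V = 50.2 L, T = 357.4 K.
Step 2 (isothermal): W = P₁V₁ ln(V₂/V₁) = (9782) ln(22.8/50.2) = -7720 J.
W_total = 11232 − 7720 = 3511 J.

W_total ≈ 3510 J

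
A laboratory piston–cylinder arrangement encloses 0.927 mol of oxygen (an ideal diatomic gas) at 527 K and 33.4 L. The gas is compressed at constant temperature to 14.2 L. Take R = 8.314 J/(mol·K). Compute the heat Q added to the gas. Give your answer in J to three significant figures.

Q ≈ -3470 J

Isothermal ⇒ ΔU = 0, so Q = W = nRT ln(V₂/V₁).
Q = (0.927)(8.314)(527) ln(14.2/33.4) = 4062 × -0.8553 = -3474 J.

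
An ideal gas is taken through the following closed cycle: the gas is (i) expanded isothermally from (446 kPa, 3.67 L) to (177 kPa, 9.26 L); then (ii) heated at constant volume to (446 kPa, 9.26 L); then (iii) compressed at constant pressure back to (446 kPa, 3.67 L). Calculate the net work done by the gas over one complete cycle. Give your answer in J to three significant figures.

Leg (i): W = PᵢVᵢ ln(V_f/Vᵢ) = (1637) ln(9.26/3.67) = 1515 J.
Leg (ii): W = 0.
Leg (iii): W = PΔV = (446)(3.67 − 9.26) = -2493 J.
W_net = 1515 − 2493 = -978.2 J.

W_net ≈ -978 J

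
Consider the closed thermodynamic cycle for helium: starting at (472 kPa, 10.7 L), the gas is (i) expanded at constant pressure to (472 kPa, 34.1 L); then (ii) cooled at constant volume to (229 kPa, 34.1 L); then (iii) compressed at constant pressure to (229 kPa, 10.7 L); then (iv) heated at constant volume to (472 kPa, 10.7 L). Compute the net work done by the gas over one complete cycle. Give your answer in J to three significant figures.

Constant-volume legs do no work.
W(i) = (472)(34.1 − 10.7) = 11045 J; W(iii) = (229)(10.7 − 34.1) = -5359 J.
W_net = 11045 − 5359 = 5686 J (the clockwise enclosed area).

W_net ≈ 5690 J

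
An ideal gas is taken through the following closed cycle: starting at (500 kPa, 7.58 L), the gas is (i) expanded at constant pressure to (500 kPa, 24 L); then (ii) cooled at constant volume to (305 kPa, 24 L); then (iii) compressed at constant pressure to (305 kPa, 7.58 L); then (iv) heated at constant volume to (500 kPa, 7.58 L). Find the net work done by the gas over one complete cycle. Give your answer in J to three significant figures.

Constant-volume legs do no work.
W(i) = (500)(24 − 7.58) = 8210 J; W(iii) = (305)(7.58 − 24) = -5008 J.
W_net = 8210 − 5008 = 3202 J (the clockwise enclosed area).

W_net ≈ 3200 J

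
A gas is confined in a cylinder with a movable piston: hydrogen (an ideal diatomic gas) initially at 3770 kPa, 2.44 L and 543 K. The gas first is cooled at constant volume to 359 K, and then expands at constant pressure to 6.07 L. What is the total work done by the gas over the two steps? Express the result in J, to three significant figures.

W_total ≈ 9050 J

Step 1 (isochoric): W = 0 (constant volume).
After step 1: P = 2493 kPa (V unchanged).
Step 2 (isobaric): W = PΔV = (2493 kPa)(6.07 − 2.44 L) = 9048 J.
W_total = 0 + 9048 = 9048 J.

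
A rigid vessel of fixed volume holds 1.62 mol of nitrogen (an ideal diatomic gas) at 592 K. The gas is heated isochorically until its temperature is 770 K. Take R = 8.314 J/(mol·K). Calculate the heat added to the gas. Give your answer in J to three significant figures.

Q ≈ 5990 J

Constant volume ⇒ W = 0, so Q = ΔU = nCᵥΔT with Cᵥ = 5R/2 = 20.79 J/(mol·K).
ΔU = (1.62)(20.79)(770 − 592) = 5994 J.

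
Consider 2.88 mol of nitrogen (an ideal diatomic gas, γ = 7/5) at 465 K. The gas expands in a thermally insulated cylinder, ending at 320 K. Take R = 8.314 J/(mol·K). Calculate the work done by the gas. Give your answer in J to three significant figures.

W ≈ 8680 J

Adiabatic ⇒ Q = 0, so W_by = −ΔU = nCᵥ(T₁ − T₂).
Cᵥ = 5R/2 = 20.79 J/(mol·K).
W = (2.88)(20.79)(465 − 320) = 8680 J.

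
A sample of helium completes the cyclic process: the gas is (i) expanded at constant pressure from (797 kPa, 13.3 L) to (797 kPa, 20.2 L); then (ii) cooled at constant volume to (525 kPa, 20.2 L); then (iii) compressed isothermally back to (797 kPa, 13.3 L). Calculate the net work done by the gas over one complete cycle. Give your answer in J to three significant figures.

W_net ≈ 1070 J

Leg (i): W = PΔV = (797)(20.2 − 13.3) = 5499 J.
Leg (ii): W = 0.
Leg (iii): W = PᵢVᵢ ln(V_f/Vᵢ) = (10605) ln(13.3/20.2) = -4432 J.
W_net = 5499 − 4432 = 1067 J.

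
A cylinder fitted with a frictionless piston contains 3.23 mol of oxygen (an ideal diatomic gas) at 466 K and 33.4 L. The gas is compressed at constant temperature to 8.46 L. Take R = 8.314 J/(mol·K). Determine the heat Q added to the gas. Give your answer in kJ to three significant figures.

Q ≈ -17.2 kJ

Isothermal ⇒ ΔU = 0, so Q = W = nRT ln(V₂/V₁).
Q = (3.23)(8.314)(466) ln(8.46/33.4) = 12514 × -1.373 = -17184 J.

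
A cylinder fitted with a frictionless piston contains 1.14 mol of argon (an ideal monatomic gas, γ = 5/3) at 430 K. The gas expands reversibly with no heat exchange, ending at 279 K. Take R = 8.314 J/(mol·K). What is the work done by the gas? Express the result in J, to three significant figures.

Adiabatic ⇒ Q = 0, so W_by = −ΔU = nCᵥ(T₁ − T₂).
Cᵥ = 3R/2 = 12.47 J/(mol·K).
W = (1.14)(12.47)(430 − 279) = 2147 J.

W ≈ 2150 J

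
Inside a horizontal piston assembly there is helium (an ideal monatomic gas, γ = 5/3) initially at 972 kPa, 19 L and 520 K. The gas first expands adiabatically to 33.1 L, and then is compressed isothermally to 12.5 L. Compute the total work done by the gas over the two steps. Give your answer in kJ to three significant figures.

Step 1 (adiabatic): W = (P₁V₁ − P₂V₂)/(γ−1) = (18468 − 12756)/0.667 = 8568 J.
After step 1: P = 385.4 kPa, V = 33.1 L, T = 359.2 K.
Step 2 (isothermal): W = P₁V₁ ln(V₂/V₁) = (12756) ln(12.5/33.1) = -12422 J.
W_total = 8568 − 12422 = -3853 J.

W_total ≈ -3.85 kJ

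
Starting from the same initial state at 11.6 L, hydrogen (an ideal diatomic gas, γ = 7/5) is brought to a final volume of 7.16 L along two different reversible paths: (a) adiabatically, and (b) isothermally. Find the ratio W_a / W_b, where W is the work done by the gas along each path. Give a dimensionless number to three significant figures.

W_a / W_b ≈ 1.10

Path (a) adiabatic: W = P₁V₁(1 − (V₁/V₂)^(γ−1))/(γ−1) → W_a/(P₁V₁) = -0.5322.
Path (b) isothermal: W = P₁V₁ ln(V₂/V₁) → W_b/(P₁V₁) = -0.4825.
W_a / W_b = -0.5322 / -0.4825 = 1.103.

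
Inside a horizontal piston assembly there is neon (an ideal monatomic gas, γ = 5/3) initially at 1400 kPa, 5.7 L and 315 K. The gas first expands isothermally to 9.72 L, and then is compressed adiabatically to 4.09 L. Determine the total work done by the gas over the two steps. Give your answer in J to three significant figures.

Step 1 (isothermal): W = P₁V₁ ln(V₂/V₁) = (7980) ln(9.72/5.7) = 4259 J.
After step 1: P = 821 kPa, V = 9.72 L, T = 315 K.
Step 2 (adiabatic): W = (P₁V₁ − P₂V₂)/(γ−1) = (7980 − 14211)/0.667 = -9347 J.
W_total = 4259 − 9347 = -5088 J.

W_total ≈ -5090 J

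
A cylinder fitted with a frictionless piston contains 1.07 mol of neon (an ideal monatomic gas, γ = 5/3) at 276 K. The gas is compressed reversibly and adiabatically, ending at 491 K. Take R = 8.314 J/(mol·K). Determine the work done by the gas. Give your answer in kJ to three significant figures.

Adiabatic ⇒ Q = 0, so W_by = −ΔU = nCᵥ(T₁ − T₂).
Cᵥ = 3R/2 = 12.47 J/(mol·K).
W = (1.07)(12.47)(276 − 491) = -2869 J.

W ≈ -2.87 kJ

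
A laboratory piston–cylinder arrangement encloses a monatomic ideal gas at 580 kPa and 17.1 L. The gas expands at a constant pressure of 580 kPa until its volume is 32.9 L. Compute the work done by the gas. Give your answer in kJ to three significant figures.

Isobaric: W = P ΔV.
W = (580 kPa)(32.9 − 17.1 L) = (580)(15.8) = 9164 J.

W ≈ 9.16 kJ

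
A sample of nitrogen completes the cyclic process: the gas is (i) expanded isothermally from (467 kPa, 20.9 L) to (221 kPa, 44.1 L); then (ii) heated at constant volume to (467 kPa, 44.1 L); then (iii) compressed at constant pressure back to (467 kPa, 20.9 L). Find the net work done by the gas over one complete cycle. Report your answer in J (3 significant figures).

W_net ≈ -3550 J

Leg (i): W = PᵢVᵢ ln(V_f/Vᵢ) = (9760) ln(44.1/20.9) = 7288 J.
Leg (ii): W = 0.
Leg (iii): W = PΔV = (467)(20.9 − 44.1) = -10834 J.
W_net = 7288 − 10834 = -3546 J.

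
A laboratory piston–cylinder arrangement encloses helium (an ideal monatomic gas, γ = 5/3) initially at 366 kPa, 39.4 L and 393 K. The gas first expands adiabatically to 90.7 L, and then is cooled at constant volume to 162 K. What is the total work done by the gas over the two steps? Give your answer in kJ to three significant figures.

Step 1 (adiabatic): W = (P₁V₁ − P₂V₂)/(γ−1) = (14420 − 8271)/0.667 = 9224 J.
Step 2 (isochoric): W = 0 (constant volume).
W_total = 9224 + 0 = 9224 J.

W_total ≈ 9.22 kJ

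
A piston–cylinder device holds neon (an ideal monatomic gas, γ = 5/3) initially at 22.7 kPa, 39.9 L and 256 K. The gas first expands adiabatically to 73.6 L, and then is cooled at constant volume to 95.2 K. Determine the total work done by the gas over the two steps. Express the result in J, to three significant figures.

W_total ≈ 455 J

Step 1 (adiabatic): W = (P₁V₁ − P₂V₂)/(γ−1) = (905.7 − 602.2)/0.667 = 455.3 J.
Step 2 (isochoric): W = 0 (constant volume).
W_total = 455.3 + 0 = 455.3 J.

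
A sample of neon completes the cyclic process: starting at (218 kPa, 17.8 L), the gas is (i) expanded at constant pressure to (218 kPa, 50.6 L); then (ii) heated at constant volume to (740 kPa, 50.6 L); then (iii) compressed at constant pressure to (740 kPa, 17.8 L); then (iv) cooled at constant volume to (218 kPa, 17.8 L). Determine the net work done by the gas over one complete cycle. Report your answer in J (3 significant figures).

Constant-volume legs do no work.
W(i) = (218)(50.6 − 17.8) = 7150 J; W(iii) = (740)(17.8 − 50.6) = -24272 J.
W_net = 7150 − 24272 = -17122 J (the counter-clockwise enclosed area).

W_net ≈ -17100 J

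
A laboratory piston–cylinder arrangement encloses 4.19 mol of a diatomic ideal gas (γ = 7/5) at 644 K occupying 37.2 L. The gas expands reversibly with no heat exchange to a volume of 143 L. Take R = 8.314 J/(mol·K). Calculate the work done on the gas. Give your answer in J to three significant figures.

Adiabatic: TV^(γ−1) = const with γ = 7/5.
T₂ = T₁ (V₁/V₂)^(γ−1) = 644 × (37.2/143)^0.4 = 644 × 0.5836 = 375.8 K.
W_by = nCᵥ(T₁ − T₂) = (4.19)(20.79)(644 − 375.8) = 23356 J.
Work on gas = −W_by = -23356 J.

W ≈ -23400 J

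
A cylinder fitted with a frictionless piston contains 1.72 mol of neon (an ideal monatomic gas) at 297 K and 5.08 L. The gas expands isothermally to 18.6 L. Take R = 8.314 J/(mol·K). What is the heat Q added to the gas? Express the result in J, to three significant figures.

Q ≈ 5510 J

Isothermal ⇒ ΔU = 0, so Q = W = nRT ln(V₂/V₁).
Q = (1.72)(8.314)(297) ln(18.6/5.08) = 4247 × 1.298 = 5512 J.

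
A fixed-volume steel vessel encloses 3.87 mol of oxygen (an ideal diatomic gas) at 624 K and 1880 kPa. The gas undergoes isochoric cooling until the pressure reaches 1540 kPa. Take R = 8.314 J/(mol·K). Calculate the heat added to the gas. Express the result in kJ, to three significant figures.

Constant volume ⇒ W = 0, so Q = ΔU = nCᵥΔT with Cᵥ = 5R/2 = 20.79 J/(mol·K).
At constant V, T₂/T₁ = P₂/P₁ ⇒ ΔT = T₁(P₂/P₁ − 1) = 624·(1540/1880 − 1) = -112.9 K.
ΔU = (3.87)(20.79)(-112.9) = -9078 J.

Q ≈ -9.08 kJ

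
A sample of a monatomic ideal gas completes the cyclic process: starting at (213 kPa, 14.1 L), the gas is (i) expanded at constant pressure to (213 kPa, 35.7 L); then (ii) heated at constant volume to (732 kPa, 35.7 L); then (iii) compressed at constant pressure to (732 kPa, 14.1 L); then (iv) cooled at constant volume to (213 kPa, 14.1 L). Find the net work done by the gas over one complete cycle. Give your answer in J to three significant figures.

Constant-volume legs do no work.
W(i) = (213)(35.7 − 14.1) = 4601 J; W(iii) = (732)(14.1 − 35.7) = -15811 J.
W_net = 4601 − 15811 = -11210 J (the counter-clockwise enclosed area).

W_net ≈ -11200 J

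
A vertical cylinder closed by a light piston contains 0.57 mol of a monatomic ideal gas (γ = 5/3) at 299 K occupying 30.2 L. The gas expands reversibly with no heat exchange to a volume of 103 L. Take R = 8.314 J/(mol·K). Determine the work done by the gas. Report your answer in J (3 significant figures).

Adiabatic: TV^(γ−1) = const with γ = 5/3.
T₂ = T₁ (V₁/V₂)^(γ−1) = 299 × (30.2/103)^0.667 = 299 × 0.4413 = 132 K.
W_by = nCᵥ(T₁ − T₂) = (0.57)(12.47)(299 − 132) = 1187 J.

W ≈ 1190 J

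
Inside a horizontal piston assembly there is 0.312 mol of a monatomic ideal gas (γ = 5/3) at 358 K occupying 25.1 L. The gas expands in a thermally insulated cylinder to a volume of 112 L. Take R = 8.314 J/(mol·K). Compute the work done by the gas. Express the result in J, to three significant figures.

W ≈ 879 J

Adiabatic: TV^(γ−1) = const with γ = 5/3.
T₂ = T₁ (V₁/V₂)^(γ−1) = 358 × (25.1/112)^0.667 = 358 × 0.369 = 132.1 K.
W_by = nCᵥ(T₁ − T₂) = (0.312)(12.47)(358 − 132.1) = 879 J.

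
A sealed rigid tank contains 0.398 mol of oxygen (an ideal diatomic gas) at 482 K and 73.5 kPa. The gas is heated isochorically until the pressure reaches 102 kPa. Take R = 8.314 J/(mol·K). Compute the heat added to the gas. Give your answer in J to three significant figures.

Q ≈ 1550 J

Constant volume ⇒ W = 0, so Q = ΔU = nCᵥΔT with Cᵥ = 5R/2 = 20.79 J/(mol·K).
At constant V, T₂/T₁ = P₂/P₁ ⇒ ΔT = T₁(P₂/P₁ − 1) = 482·(102/73.5 − 1) = 186.9 K.
ΔU = (0.398)(20.79)(186.9) = 1546 J.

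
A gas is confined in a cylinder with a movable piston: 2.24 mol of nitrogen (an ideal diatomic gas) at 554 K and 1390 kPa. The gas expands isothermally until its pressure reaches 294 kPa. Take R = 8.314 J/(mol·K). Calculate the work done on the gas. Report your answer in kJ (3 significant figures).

W ≈ -16.0 kJ

Isothermal process: W = nRT ln(V₂/V₁) = nRT ln(P₁/P₂).
W = (2.24)(8.314)(554) × ln(1390/294)
  = 10317 × ln(4.728) = 10317 × 1.553
W_by_gas = 16028 J; work on gas = −W_by = -16028 J.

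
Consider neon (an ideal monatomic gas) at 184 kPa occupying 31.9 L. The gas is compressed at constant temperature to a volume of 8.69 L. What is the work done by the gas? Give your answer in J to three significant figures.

Isothermal: W = nRT ln(V₂/V₁) = P₁V₁ ln(V₂/V₁).
P₁V₁ = (184 kPa)(31.9 L) = 5870 J.
W = 5870 × ln(8.69/31.9) = 5870 × -1.3
W_by_gas = -7633 J.

W ≈ -7630 J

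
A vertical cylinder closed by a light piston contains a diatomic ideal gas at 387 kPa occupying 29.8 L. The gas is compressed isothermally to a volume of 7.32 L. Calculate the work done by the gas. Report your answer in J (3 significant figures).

W ≈ -16200 J

Isothermal: W = nRT ln(V₂/V₁) = P₁V₁ ln(V₂/V₁).
P₁V₁ = (387 kPa)(29.8 L) = 11533 J.
W = 11533 × ln(7.32/29.8) = 11533 × -1.404
W_by_gas = -16191 J.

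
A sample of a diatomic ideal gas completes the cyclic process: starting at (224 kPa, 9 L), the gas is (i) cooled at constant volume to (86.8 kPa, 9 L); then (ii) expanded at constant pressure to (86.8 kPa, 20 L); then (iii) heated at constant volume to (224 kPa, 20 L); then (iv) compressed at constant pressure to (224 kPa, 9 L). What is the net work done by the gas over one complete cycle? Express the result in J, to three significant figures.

Constant-volume legs do no work.
W(ii) = (86.8)(20 − 9) = 954.8 J; W(iv) = (224)(9 − 20) = -2464 J.
W_net = 954.8 − 2464 = -1509 J (the counter-clockwise enclosed area).

W_net ≈ -1510 J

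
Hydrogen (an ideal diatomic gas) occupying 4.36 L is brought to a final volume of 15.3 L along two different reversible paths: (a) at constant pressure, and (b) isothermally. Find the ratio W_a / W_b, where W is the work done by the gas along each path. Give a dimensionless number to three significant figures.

Path (a) isobaric: W = P₁(V₂ − V₁) → W_a/(P₁V₁) = 2.509.
Path (b) isothermal: W = P₁V₁ ln(V₂/V₁) → W_b/(P₁V₁) = 1.255.
W_a / W_b = 2.509 / 1.255 = 1.999.

W_a / W_b ≈ 2.00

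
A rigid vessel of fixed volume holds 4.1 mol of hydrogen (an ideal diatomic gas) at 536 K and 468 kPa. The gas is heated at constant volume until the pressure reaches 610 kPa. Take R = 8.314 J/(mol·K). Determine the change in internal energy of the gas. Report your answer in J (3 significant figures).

Constant volume ⇒ W = 0, so Q = ΔU = nCᵥΔT with Cᵥ = 5R/2 = 20.79 J/(mol·K).
At constant V, T₂/T₁ = P₂/P₁ ⇒ ΔT = T₁(P₂/P₁ − 1) = 536·(610/468 − 1) = 162.6 K.
ΔU = (4.1)(20.79)(162.6) = 13859 J.

ΔU ≈ 13900 J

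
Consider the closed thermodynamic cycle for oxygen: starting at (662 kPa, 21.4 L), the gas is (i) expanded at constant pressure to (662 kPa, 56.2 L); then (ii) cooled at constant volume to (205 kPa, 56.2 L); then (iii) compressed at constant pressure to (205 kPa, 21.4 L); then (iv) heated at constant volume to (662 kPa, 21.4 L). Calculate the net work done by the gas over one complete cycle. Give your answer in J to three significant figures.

W_net ≈ 15900 J

Constant-volume legs do no work.
W(i) = (662)(56.2 − 21.4) = 23038 J; W(iii) = (205)(21.4 − 56.2) = -7134 J.
W_net = 23038 − 7134 = 15904 J (the clockwise enclosed area).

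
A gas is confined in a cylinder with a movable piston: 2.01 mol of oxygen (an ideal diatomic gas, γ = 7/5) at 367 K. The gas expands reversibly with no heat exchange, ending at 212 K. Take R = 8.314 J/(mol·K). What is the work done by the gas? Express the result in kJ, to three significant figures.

Adiabatic ⇒ Q = 0, so W_by = −ΔU = nCᵥ(T₁ − T₂).
Cᵥ = 5R/2 = 20.79 J/(mol·K).
W = (2.01)(20.79)(367 − 212) = 6476 J.

W ≈ 6.48 kJ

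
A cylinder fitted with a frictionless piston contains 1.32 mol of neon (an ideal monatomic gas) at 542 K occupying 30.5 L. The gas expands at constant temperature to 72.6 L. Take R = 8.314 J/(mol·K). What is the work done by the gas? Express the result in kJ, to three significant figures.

W ≈ 5.16 kJ

Isothermal: W = nRT ln(V₂/V₁).
W = (1.32)(8.314)(542) × ln(72.6/30.5)
  = 5948 × 0.8672
W_by_gas = 5158 J.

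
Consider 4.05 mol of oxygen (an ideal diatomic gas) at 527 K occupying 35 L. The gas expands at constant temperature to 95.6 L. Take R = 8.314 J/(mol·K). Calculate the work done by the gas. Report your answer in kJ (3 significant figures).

Isothermal: W = nRT ln(V₂/V₁).
W = (4.05)(8.314)(527) × ln(95.6/35)
  = 17745 × 1.005
W_by_gas = 17831 J.

W ≈ 17.8 kJ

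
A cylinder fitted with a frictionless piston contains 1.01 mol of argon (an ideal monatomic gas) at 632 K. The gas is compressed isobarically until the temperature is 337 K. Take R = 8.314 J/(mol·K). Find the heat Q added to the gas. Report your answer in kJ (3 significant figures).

Isobaric: W = nRΔT = (1.01)(8.314)(-295) = -2477 J.
ΔU = nCᵥΔT with Cᵥ = 3R/2: ΔU = (1.01)(12.47)(-295) = -3716 J.
Q = ΔU + W = -3716 − 2477 = -6193 J.

Q ≈ -6.19 kJ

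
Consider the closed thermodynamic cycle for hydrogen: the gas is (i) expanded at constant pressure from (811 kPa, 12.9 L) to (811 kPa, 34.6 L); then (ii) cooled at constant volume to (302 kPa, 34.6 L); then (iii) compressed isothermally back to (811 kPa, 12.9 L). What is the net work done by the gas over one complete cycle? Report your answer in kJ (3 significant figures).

Leg (i): W = PΔV = (811)(34.6 − 12.9) = 17599 J.
Leg (ii): W = 0.
Leg (iii): W = PᵢVᵢ ln(V_f/Vᵢ) = (10449) ln(12.9/34.6) = -10309 J.
W_net = 17599 − 10309 = 7289 J.

W_net ≈ 7.29 kJ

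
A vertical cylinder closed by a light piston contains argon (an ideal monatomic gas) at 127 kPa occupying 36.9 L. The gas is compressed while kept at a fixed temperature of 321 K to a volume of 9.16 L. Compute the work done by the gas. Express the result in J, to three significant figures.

W ≈ -6530 J

Isothermal: W = nRT ln(V₂/V₁) = P₁V₁ ln(V₂/V₁).
P₁V₁ = (127 kPa)(36.9 L) = 4686 J.
W = 4686 × ln(9.16/36.9) = 4686 × -1.393
W_by_gas = -6530 J.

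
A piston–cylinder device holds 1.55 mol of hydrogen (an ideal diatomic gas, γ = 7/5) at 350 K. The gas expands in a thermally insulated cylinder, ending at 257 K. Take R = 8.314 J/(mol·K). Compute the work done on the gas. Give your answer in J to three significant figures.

W ≈ -3000 J

Adiabatic ⇒ Q = 0, so W_by = −ΔU = nCᵥ(T₁ − T₂).
Cᵥ = 5R/2 = 20.79 J/(mol·K).
W = (1.55)(20.79)(350 − 257) = 2996 J.
Work on gas = −W_by = -2996 J.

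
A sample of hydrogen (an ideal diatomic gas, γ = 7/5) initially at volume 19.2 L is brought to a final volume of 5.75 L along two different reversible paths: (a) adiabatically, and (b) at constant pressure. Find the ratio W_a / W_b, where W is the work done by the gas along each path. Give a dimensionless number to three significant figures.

W_a / W_b ≈ 2.21

Path (a) adiabatic: W = P₁V₁(1 − (V₁/V₂)^(γ−1))/(γ−1) → W_a/(P₁V₁) = -1.549.
Path (b) isobaric: W = P₁(V₂ − V₁) → W_b/(P₁V₁) = -0.7005.
W_a / W_b = -1.549 / -0.7005 = 2.212.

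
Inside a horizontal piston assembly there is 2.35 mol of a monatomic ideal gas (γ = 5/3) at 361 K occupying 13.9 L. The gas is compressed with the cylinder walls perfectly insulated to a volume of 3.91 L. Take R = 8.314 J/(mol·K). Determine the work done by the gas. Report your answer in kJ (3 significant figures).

W ≈ -14.1 kJ

Adiabatic: TV^(γ−1) = const with γ = 5/3.
T₂ = T₁ (V₁/V₂)^(γ−1) = 361 × (13.9/3.91)^0.667 = 361 × 2.329 = 840.9 K.
W_by = nCᵥ(T₁ − T₂) = (2.35)(12.47)(361 − 840.9) = -14064 J.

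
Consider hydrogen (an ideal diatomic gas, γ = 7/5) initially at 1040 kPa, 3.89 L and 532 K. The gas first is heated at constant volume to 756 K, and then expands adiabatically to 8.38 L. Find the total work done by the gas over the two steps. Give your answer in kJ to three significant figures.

Step 1 (isochoric): W = 0 (constant volume).
After step 1: P = 1478 kPa (V unchanged).
Step 2 (adiabatic): W = (P₁V₁ − P₂V₂)/(γ−1) = (5749 − 4229)/0.4 = 3799 J.
W_total = 0 + 3799 = 3799 J.

W_total ≈ 3.80 kJ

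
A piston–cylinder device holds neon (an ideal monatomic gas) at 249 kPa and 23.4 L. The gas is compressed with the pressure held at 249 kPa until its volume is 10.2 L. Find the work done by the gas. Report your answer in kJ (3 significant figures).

Isobaric: W = P ΔV.
W = (249 kPa)(10.2 − 23.4 L) = (249)(-13.2) = -3287 J.

W ≈ -3.29 kJ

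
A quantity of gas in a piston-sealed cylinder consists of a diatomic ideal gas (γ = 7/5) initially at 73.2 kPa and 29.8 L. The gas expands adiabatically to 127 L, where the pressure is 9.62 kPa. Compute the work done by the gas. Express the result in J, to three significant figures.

W ≈ 2400 J

Adiabatic: W = (P₁V₁ − P₂V₂)/(γ − 1) with γ = 7/5.
P₁V₁ = 2181 J, P₂V₂ = 1222 J.
W = (2181 − 1222) / 0.4 = 2399 J.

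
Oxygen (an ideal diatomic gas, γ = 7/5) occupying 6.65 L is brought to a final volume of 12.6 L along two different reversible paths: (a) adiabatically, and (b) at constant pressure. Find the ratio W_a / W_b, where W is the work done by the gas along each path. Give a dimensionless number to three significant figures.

Path (a) adiabatic: W = P₁V₁(1 − (V₁/V₂)^(γ−1))/(γ−1) → W_a/(P₁V₁) = 0.5639.
Path (b) isobaric: W = P₁(V₂ − V₁) → W_b/(P₁V₁) = 0.8947.
W_a / W_b = 0.5639 / 0.8947 = 0.6303.

W_a / W_b ≈ 0.630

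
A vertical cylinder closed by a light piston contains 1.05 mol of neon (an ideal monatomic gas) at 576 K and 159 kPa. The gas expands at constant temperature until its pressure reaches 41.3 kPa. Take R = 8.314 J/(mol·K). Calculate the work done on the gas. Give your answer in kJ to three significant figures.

W ≈ -6.78 kJ

Isothermal process: W = nRT ln(V₂/V₁) = nRT ln(P₁/P₂).
W = (1.05)(8.314)(576) × ln(159/41.3)
  = 5028 × ln(3.85) = 5028 × 1.348
W_by_gas = 6778 J; work on gas = −W_by = -6778 J.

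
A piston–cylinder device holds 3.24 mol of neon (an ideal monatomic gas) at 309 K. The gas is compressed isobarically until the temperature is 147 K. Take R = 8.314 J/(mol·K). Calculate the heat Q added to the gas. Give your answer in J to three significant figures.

Isobaric: W = nRΔT = (3.24)(8.314)(-162) = -4364 J.
ΔU = nCᵥΔT with Cᵥ = 3R/2: ΔU = (3.24)(12.47)(-162) = -6546 J.
Q = ΔU + W = -6546 − 4364 = -10910 J.

Q ≈ -10900 J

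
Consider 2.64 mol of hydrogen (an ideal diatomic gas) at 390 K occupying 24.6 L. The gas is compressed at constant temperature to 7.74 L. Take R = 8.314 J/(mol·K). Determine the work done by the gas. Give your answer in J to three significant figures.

W ≈ -9900 J

Isothermal: W = nRT ln(V₂/V₁).
W = (2.64)(8.314)(390) × ln(7.74/24.6)
  = 8560 × -1.156
W_by_gas = -9898 J.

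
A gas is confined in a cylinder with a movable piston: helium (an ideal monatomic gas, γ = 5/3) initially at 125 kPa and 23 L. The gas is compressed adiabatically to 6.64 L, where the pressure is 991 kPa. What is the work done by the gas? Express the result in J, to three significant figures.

Adiabatic: W = (P₁V₁ − P₂V₂)/(γ − 1) with γ = 5/3.
P₁V₁ = 2875 J, P₂V₂ = 6580 J.
W = (2875 − 6580) / 0.6667 = -5558 J.

W ≈ -5560 J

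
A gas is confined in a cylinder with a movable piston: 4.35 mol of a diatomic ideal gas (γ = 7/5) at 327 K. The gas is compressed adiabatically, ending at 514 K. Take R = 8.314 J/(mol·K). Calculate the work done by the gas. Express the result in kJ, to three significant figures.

Adiabatic ⇒ Q = 0, so W_by = −ΔU = nCᵥ(T₁ − T₂).
Cᵥ = 5R/2 = 20.79 J/(mol·K).
W = (4.35)(20.79)(327 − 514) = -16908 J.

W ≈ -16.9 kJ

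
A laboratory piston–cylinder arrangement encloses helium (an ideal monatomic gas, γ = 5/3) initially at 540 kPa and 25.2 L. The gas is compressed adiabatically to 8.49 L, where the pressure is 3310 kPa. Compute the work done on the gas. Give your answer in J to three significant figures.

Adiabatic: W = (P₁V₁ − P₂V₂)/(γ − 1) with γ = 5/3.
P₁V₁ = 13608 J, P₂V₂ = 28102 J.
W = (13608 − 28102) / 0.6667 = -21741 J.
Work on gas = −W_by = 21741 J.

W ≈ 21700 J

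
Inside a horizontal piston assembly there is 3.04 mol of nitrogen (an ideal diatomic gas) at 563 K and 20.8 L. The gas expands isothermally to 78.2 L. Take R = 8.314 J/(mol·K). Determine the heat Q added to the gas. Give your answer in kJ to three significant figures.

Q ≈ 18.8 kJ

Isothermal ⇒ ΔU = 0, so Q = W = nRT ln(V₂/V₁).
Q = (3.04)(8.314)(563) ln(78.2/20.8) = 14230 × 1.324 = 18844 J.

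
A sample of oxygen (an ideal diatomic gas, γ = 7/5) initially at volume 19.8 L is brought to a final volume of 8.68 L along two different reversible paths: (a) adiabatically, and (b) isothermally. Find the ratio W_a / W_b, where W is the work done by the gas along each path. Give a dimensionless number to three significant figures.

Path (a) adiabatic: W = P₁V₁(1 − (V₁/V₂)^(γ−1))/(γ−1) → W_a/(P₁V₁) = -0.9769.
Path (b) isothermal: W = P₁V₁ ln(V₂/V₁) → W_b/(P₁V₁) = -0.8247.
W_a / W_b = -0.9769 / -0.8247 = 1.185.

W_a / W_b ≈ 1.18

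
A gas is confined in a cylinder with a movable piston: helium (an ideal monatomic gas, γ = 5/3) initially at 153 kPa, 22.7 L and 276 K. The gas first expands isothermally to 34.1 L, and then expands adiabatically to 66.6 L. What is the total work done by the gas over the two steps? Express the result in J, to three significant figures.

W_total ≈ 3290 J

Step 1 (isothermal): W = P₁V₁ ln(V₂/V₁) = (3473) ln(34.1/22.7) = 1413 J.
After step 1: P = 101.9 kPa, V = 34.1 L, T = 276 K.
Step 2 (adiabatic): W = (P₁V₁ − P₂V₂)/(γ−1) = (3473 − 2223)/0.667 = 1875 J.
W_total = 1413 + 1875 = 3289 J.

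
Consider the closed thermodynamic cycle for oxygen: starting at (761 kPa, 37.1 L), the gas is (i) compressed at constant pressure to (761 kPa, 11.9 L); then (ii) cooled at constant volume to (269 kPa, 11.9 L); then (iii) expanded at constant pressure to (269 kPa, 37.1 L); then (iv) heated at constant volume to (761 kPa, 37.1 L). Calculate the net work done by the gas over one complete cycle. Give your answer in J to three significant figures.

W_net ≈ -12400 J

Constant-volume legs do no work.
W(i) = (761)(11.9 − 37.1) = -19177 J; W(iii) = (269)(37.1 − 11.9) = 6779 J.
W_net = -19177 + 6779 = -12398 J (the counter-clockwise enclosed area).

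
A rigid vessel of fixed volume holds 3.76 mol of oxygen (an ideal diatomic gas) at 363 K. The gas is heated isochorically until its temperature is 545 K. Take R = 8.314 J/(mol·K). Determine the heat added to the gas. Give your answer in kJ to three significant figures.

Q ≈ 14.2 kJ

Constant volume ⇒ W = 0, so Q = ΔU = nCᵥΔT with Cᵥ = 5R/2 = 20.79 J/(mol·K).
ΔU = (3.76)(20.79)(545 − 363) = 14224 J.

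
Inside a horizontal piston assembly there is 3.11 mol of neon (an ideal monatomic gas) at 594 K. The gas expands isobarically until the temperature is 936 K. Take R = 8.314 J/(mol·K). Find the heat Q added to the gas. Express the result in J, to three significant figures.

Isobaric: W = nRΔT = (3.11)(8.314)(342) = 8843 J.
ΔU = nCᵥΔT with Cᵥ = 3R/2: ΔU = (3.11)(12.47)(342) = 13264 J.
Q = ΔU + W = 13264 + 8843 = 22107 J.

Q ≈ 22100 J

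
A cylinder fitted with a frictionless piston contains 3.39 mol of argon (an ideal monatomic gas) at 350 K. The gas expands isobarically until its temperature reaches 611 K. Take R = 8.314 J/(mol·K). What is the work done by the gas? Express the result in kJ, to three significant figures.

W ≈ 7.36 kJ

Isobaric: W = P ΔV = nR ΔT.
W = (3.39)(8.314)(611 − 350) = 7356 J.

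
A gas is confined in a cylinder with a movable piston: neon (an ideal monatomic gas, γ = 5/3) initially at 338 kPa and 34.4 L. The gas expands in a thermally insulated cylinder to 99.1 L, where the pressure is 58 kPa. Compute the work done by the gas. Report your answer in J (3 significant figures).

W ≈ 8820 J

Adiabatic: W = (P₁V₁ − P₂V₂)/(γ − 1) with γ = 5/3.
P₁V₁ = 11627 J, P₂V₂ = 5748 J.
W = (11627 − 5748) / 0.6667 = 8819 J.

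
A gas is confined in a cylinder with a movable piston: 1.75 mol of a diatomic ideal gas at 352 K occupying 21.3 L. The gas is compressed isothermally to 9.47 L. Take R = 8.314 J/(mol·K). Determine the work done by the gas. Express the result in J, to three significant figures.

Isothermal: W = nRT ln(V₂/V₁).
W = (1.75)(8.314)(352) × ln(9.47/21.3)
  = 5121 × -0.8106
W_by_gas = -4151 J.

W ≈ -4150 J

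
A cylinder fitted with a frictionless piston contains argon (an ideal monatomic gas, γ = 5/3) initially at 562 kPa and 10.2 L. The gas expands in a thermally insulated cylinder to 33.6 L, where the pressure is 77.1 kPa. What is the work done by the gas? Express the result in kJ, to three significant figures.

Adiabatic: W = (P₁V₁ − P₂V₂)/(γ − 1) with γ = 5/3.
P₁V₁ = 5732 J, P₂V₂ = 2591 J.
W = (5732 − 2591) / 0.6667 = 4713 J.

W ≈ 4.71 kJ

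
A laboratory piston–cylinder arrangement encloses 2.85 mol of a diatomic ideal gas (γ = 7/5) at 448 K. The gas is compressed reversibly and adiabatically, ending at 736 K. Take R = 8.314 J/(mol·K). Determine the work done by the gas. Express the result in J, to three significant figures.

Adiabatic ⇒ Q = 0, so W_by = −ΔU = nCᵥ(T₁ − T₂).
Cᵥ = 5R/2 = 20.79 J/(mol·K).
W = (2.85)(20.79)(448 − 736) = -17060 J.

W ≈ -17100 J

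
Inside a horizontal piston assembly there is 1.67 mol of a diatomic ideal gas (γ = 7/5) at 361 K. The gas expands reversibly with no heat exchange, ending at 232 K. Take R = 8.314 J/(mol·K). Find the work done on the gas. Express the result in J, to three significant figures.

Adiabatic ⇒ Q = 0, so W_by = −ΔU = nCᵥ(T₁ − T₂).
Cᵥ = 5R/2 = 20.79 J/(mol·K).
W = (1.67)(20.79)(361 − 232) = 4478 J.
Work on gas = −W_by = -4478 J.

W ≈ -4480 J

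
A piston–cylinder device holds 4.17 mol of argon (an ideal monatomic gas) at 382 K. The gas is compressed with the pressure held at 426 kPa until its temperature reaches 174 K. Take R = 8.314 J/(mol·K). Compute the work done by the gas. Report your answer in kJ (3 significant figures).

W ≈ -7.21 kJ

Isobaric: W = P ΔV = nR ΔT.
W = (4.17)(8.314)(174 − 382) = -7211 J.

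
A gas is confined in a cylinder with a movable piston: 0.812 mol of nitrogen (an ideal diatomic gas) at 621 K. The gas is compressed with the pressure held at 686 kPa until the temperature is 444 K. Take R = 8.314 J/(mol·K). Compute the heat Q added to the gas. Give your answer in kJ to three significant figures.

Isobaric: W = nRΔT = (0.812)(8.314)(-177) = -1195 J.
ΔU = nCᵥΔT with Cᵥ = 5R/2: ΔU = (0.812)(20.79)(-177) = -2987 J.
Q = ΔU + W = -2987 − 1195 = -4182 J.

Q ≈ -4.18 kJ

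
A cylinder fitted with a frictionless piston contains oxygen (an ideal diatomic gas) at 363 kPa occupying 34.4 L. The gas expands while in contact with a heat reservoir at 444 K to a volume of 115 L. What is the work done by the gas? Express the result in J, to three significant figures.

W ≈ 15100 J

Isothermal: W = nRT ln(V₂/V₁) = P₁V₁ ln(V₂/V₁).
P₁V₁ = (363 kPa)(34.4 L) = 12487 J.
W = 12487 × ln(115/34.4) = 12487 × 1.207
W_by_gas = 15070 J.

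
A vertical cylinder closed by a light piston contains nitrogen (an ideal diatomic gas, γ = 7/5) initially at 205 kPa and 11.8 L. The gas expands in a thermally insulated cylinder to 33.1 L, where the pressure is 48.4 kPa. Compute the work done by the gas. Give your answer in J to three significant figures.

W ≈ 2040 J

Adiabatic: W = (P₁V₁ − P₂V₂)/(γ − 1) with γ = 7/5.
P₁V₁ = 2419 J, P₂V₂ = 1602 J.
W = (2419 − 1602) / 0.4 = 2042 J.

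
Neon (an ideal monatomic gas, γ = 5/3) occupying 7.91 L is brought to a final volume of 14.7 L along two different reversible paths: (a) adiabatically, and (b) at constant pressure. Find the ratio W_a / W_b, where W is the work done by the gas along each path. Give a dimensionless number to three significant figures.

Path (a) adiabatic: W = P₁V₁(1 − (V₁/V₂)^(γ−1))/(γ−1) → W_a/(P₁V₁) = 0.5077.
Path (b) isobaric: W = P₁(V₂ − V₁) → W_b/(P₁V₁) = 0.8584.
W_a / W_b = 0.5077 / 0.8584 = 0.5914.

W_a / W_b ≈ 0.591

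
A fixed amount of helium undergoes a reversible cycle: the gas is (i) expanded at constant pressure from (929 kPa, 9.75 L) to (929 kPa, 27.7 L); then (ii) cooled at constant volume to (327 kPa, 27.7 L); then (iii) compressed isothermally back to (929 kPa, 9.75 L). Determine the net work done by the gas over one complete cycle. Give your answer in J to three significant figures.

Leg (i): W = PΔV = (929)(27.7 − 9.75) = 16676 J.
Leg (ii): W = 0.
Leg (iii): W = PᵢVᵢ ln(V_f/Vᵢ) = (9058) ln(9.75/27.7) = -9458 J.
W_net = 16676 − 9458 = 7218 J.

W_net ≈ 7220 J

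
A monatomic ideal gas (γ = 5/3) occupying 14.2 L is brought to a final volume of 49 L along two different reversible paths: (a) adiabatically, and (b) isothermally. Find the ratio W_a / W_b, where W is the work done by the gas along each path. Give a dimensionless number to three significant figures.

Path (a) adiabatic: W = P₁V₁(1 − (V₁/V₂)^(γ−1))/(γ−1) → W_a/(P₁V₁) = 0.8431.
Path (b) isothermal: W = P₁V₁ ln(V₂/V₁) → W_b/(P₁V₁) = 1.239.
W_a / W_b = 0.8431 / 1.239 = 0.6807.

W_a / W_b ≈ 0.681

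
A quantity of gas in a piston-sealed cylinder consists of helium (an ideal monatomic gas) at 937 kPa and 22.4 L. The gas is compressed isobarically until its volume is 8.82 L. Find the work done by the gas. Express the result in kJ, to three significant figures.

Isobaric: W = P ΔV.
W = (937 kPa)(8.82 − 22.4 L) = (937)(-13.58) = -12724 J.

W ≈ -12.7 kJ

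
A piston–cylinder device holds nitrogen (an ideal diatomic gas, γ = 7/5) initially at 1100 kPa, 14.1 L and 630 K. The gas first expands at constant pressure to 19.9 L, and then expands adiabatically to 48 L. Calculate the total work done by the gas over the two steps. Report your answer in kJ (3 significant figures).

Step 1 (isobaric): W = PΔV = (1100 kPa)(19.9 − 14.1 L) = 6380 J.
After step 1: P = 1100 kPa, V = 19.9 L, T = 889.1 K.
Step 2 (adiabatic): W = (P₁V₁ − P₂V₂)/(γ−1) = (21890 − 15392)/0.4 = 16245 J.
W_total = 6380 + 16245 = 22625 J.

W_total ≈ 22.6 kJ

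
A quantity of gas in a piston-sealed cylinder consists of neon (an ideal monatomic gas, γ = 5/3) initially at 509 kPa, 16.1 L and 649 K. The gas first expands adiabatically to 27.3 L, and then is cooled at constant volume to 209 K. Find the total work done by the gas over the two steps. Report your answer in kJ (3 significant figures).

W_total ≈ 3.65 kJ

Step 1 (adiabatic): W = (P₁V₁ − P₂V₂)/(γ−1) = (8195 − 5763)/0.667 = 3648 J.
Step 2 (isochoric): W = 0 (constant volume).
W_total = 3648 + 0 = 3648 J.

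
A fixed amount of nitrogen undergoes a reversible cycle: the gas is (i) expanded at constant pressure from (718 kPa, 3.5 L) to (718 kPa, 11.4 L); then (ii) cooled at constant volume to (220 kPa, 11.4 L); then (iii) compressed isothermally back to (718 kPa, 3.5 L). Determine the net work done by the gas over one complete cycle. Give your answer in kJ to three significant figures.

Leg (i): W = PΔV = (718)(11.4 − 3.5) = 5672 J.
Leg (ii): W = 0.
Leg (iii): W = PᵢVᵢ ln(V_f/Vᵢ) = (2508) ln(3.5/11.4) = -2962 J.
W_net = 5672 − 2962 = 2711 J.

W_net ≈ 2.71 kJ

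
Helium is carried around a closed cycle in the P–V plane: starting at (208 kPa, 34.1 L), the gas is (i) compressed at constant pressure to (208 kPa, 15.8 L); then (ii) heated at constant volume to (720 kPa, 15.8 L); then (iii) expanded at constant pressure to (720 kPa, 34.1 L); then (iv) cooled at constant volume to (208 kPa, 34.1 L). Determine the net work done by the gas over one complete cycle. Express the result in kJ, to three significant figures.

Constant-volume legs do no work.
W(i) = (208)(15.8 − 34.1) = -3806 J; W(iii) = (720)(34.1 − 15.8) = 13176 J.
W_net = -3806 + 13176 = 9370 J (the clockwise enclosed area).

W_net ≈ 9.37 kJ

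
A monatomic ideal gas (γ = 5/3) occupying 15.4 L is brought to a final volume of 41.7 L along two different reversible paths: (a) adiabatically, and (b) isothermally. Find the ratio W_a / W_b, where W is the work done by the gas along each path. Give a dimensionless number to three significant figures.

Path (a) adiabatic: W = P₁V₁(1 − (V₁/V₂)^(γ−1))/(γ−1) → W_a/(P₁V₁) = 0.7279.
Path (b) isothermal: W = P₁V₁ ln(V₂/V₁) → W_b/(P₁V₁) = 0.9961.
W_a / W_b = 0.7279 / 0.9961 = 0.7307.

W_a / W_b ≈ 0.731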